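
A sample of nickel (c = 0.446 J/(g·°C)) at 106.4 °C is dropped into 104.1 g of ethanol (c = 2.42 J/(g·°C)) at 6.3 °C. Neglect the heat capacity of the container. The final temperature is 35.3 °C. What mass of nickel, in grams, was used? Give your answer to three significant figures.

q_gained = (104.1 × 2.42) × (35.3 − 6.3) = 7306 J
q_lost = m × 0.446 × (106.4 − 35.3) = 31.7106 m
m = 7306 / 31.7106 = 230 g

m = 230 g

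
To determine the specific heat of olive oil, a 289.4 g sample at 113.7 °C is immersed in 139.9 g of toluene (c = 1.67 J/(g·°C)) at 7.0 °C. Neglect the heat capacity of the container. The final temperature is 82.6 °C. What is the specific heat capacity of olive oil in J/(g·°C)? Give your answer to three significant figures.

c = 1.96 J/(g·°C)

q_gained = (139.9 × 1.67) × (82.6 − 7.0) = 17660 J
q_lost = 289.4 × c × (113.7 − 82.6) = 9000.34 c
Set equal: c = 17660 / 9000.34 = 1.96 J/(g·°C)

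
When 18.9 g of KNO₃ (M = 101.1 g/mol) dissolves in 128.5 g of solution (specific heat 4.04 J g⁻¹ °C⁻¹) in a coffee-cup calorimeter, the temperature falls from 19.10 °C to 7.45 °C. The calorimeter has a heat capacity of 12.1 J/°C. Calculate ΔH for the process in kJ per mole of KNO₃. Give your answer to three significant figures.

ΔH = 33.1 kJ/mol

|ΔT| = |7.45 − 19.10| = 11.65 °C
|q_surr| = (128.5 × 4.04 + 12.1) × 11.65 = 531.24 × 11.65 = 6189 J
n(KNO₃) = 18.9 / 101.1 = 0.1869 mol
Temperature fell, so q_rxn = +|q_surr| = 6.189 kJ
ΔH = q_rxn / n = 33.11 kJ/mol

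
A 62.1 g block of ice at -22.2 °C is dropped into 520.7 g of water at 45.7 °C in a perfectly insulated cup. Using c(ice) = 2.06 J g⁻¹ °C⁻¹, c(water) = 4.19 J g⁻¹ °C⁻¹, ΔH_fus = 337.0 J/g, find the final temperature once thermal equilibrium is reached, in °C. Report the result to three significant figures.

Heat to bring ice to 0 °C and melt it: q₁ = 62.1×2.06×22.2 + 62.1×337.0 = 23768 J
Heat the water can supply cooling to 0 °C: 520.7×4.19×45.7 = 99705.2 J > q₁, so all ice melts.
Energy balance: 520.7×4.19×(45.7 − T) = 23768 + 62.1×4.19×(T − 0)
2181.733(45.7 − T) = 23768 + 260.199 T
99705.2 − 23768 = 2441.932 T
T = 75937.2 / 2441.932 = 31.10 °C

T_f = 31.1 °C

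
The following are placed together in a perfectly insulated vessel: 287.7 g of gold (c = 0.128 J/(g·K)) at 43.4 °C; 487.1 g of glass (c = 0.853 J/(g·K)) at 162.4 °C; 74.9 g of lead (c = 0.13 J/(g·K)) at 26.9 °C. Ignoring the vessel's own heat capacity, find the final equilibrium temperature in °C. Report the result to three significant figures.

T_f = 150 °C

Σ mᵢcᵢ(T − Tᵢ) = 0  ⇒  T = Σ mᵢcᵢTᵢ / Σ mᵢcᵢ
Σ mᵢcᵢ = 287.7×0.128 + 487.1×0.853 + 74.9×0.13 = 462.0589
Σ mᵢcᵢTᵢ = 36.8256×43.4 + 415.4963×162.4 + 9.737×26.9 = 69337
T = 69337 / 462.0589 = 150.1 °C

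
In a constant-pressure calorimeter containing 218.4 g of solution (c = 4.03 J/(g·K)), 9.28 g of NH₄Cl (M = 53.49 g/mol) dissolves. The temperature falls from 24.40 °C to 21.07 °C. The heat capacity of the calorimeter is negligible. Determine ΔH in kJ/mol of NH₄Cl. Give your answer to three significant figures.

|ΔT| = |21.07 − 24.40| = 3.33 °C
|q_surr| = (218.4 × 4.03) × 3.33 = 880.152 × 3.33 = 2931 J
n(NH₄Cl) = 9.28 / 53.49 = 0.1735 mol
Temperature fell, so q_rxn = +|q_surr| = 2.931 kJ
ΔH = q_rxn / n = 16.89 kJ/mol

ΔH = 16.9 kJ/mol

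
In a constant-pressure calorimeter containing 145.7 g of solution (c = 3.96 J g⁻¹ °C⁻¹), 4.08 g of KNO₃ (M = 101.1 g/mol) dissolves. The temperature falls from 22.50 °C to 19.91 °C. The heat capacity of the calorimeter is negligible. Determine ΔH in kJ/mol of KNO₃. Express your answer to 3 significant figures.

ΔH = 37.0 kJ/mol

|ΔT| = |19.91 − 22.50| = 2.59 °C
|q_surr| = (145.7 × 3.96) × 2.59 = 576.972 × 2.59 = 1494 J
n(KNO₃) = 4.08 / 101.1 = 0.04036 mol
Temperature fell, so q_rxn = +|q_surr| = 1.494 kJ
ΔH = q_rxn / n = 37.02 kJ/mol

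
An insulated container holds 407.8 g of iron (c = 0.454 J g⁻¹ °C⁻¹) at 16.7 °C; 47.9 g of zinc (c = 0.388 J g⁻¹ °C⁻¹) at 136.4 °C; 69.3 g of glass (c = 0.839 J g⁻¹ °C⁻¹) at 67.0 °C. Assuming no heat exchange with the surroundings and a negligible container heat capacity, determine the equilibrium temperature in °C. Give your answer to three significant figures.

T_f = 36.4 °C

Σ mᵢcᵢ(T − Tᵢ) = 0  ⇒  T = Σ mᵢcᵢTᵢ / Σ mᵢcᵢ
Σ mᵢcᵢ = 407.8×0.454 + 47.9×0.388 + 69.3×0.839 = 261.8691
Σ mᵢcᵢTᵢ = 185.1412×16.7 + 18.5852×136.4 + 58.1427×67.0 = 9522.4
T = 9522.4 / 261.8691 = 36.36 °C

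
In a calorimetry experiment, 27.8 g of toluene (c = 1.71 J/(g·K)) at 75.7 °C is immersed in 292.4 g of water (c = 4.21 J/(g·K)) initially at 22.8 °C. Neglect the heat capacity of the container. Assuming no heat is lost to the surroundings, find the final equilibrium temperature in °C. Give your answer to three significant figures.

T_f = 24.8 °C

Heat lost by toluene = heat gained by water.
(27.8)(1.71)(75.7 − T) = (292.4)(4.21)(T − 22.8)
47.538 (75.7 − T) = 1231.004 (T − 22.8)
3598.6 − 47.538 T = 1231.004 T − 28067
31665.6 = 1278.542 T
T = 24.77 °C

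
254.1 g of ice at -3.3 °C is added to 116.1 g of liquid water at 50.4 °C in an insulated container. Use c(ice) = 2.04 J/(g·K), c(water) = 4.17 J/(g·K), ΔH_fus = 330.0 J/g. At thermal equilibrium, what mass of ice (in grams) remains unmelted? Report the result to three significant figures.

Heat to warm all ice to 0 °C: 254.1×2.04×3.3 = 1710.6 J
Heat released by water cooling to 0 °C: 116.1×4.17×50.4 = 24401 J
24401 J < 1710.6 + 254.1×330.0 = 85563.6 J, so not all ice melts; final T = 0 °C.
Heat left for melting: 24401 − 1710.6 = 22690.4 J
Mass melted = 22690.4 / 330.0 = 68.76 g
Ice remaining = 254.1 − 68.76 = 185.34 g

m_ice remaining = 185 g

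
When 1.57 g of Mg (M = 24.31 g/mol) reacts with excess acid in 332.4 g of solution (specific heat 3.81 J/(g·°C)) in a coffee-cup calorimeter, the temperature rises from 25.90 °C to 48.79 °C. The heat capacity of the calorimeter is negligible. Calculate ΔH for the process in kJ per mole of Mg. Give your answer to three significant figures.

|ΔT| = |48.79 − 25.90| = 22.89 °C
|q_surr| = (332.4 × 3.81) × 22.89 = 1266.444 × 22.89 = 28990 J
n(Mg) = 1.57 / 24.31 = 0.06458 mol
Temperature rose, so q_rxn = −|q_surr| = -28.99 kJ
ΔH = q_rxn / n = -448.9 kJ/mol

ΔH = -449 kJ/mol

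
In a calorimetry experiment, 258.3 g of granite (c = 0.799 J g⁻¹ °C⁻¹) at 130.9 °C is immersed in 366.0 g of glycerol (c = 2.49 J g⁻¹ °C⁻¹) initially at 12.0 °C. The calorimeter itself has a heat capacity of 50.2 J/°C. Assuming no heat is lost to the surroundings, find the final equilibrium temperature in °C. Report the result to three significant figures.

T_f = 33.0 °C

Heat lost by granite = heat gained by glycerol + calorimeter.
(258.3)(0.799)(130.9 − T) = [(366.0)(2.49) + 50.2](T − 12.0)
206.3817 (130.9 − T) = 961.54 (T − 12.0)
27015 − 206.3817 T = 961.54 T − 11538
38553 = 1167.9217 T
T = 33.01 °C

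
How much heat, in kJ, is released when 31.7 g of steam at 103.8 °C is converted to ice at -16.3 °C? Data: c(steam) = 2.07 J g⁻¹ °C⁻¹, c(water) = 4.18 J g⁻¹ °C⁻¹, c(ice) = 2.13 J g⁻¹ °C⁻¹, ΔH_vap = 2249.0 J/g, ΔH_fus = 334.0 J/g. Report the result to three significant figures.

q1 (cool steam 103.8→100 °C): 31.7 × 2.07 × 3.8 = 249 J
q2 (condense at 100 °C): 31.7 × 2249.0 = 71293 J
q3 (cool water 100→0 °C): 31.7 × 4.18 × 100.0 = 13251 J
q4 (freeze at 0 °C): 31.7 × 334.0 = 10588 J
q5 (cool ice 0→-16.3 °C): 31.7 × 2.13 × 16.3 = 1101 J
Total: 249 + 71293 + 13251 + 10588 + 1101 = 96482 J = 96.5 kJ

q = 96.5 kJ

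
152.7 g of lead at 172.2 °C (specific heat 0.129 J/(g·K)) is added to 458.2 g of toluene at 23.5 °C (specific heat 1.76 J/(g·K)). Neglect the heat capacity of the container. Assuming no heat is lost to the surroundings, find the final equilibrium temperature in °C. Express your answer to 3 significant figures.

T_f = 27.0 °C

Heat lost by lead = heat gained by toluene.
(152.7)(0.129)(172.2 − T) = (458.2)(1.76)(T − 23.5)
19.6983 (172.2 − T) = 806.432 (T − 23.5)
3392.0 − 19.6983 T = 806.432 T − 18951
22343.0 = 826.1303 T
T = 27.045 °C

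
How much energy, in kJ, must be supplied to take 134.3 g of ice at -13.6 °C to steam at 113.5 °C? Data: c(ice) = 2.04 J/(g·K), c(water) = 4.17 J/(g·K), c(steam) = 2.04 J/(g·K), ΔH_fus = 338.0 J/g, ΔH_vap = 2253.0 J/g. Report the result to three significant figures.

q = 411 kJ

q1 (heat ice -13.6→0.0 °C): 134.3 × 2.04 × 13.6 = 3726 J
q2 (melt at 0 °C): 134.3 × 338.0 = 45393 J
q3 (heat water 0.0→100.0 °C): 134.3 × 4.17 × 100.0 = 56003 J
q4 (vaporize at 100 °C): 134.3 × 2253.0 = 302578 J
q5 (heat steam 100.0→113.5 °C): 134.3 × 2.04 × 13.5 = 3699 J
Total: 3726 + 45393 + 56003 + 302578 + 3699 = 411399 J = 411 kJ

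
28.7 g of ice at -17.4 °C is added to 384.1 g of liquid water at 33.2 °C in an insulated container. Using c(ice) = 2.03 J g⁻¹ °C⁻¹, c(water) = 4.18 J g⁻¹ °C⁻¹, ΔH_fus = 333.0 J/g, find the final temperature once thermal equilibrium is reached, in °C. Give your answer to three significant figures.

Heat to bring ice to 0 °C and melt it: q₁ = 28.7×2.03×17.4 + 28.7×333.0 = 10571 J
Heat the water can supply cooling to 0 °C: 384.1×4.18×33.2 = 53303.9 J > q₁, so all ice melts.
Energy balance: 384.1×4.18×(33.2 − T) = 10571 + 28.7×4.18×(T − 0)
1605.538(33.2 − T) = 10571 + 119.966 T
53303.9 − 10571 = 1725.504 T
T = 42732.9 / 1725.504 = 24.77 °C

T_f = 24.8 °C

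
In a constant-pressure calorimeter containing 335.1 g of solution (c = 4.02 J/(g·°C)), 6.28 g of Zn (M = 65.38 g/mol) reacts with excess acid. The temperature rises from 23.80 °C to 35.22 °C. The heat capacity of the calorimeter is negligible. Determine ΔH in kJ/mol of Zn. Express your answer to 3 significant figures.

ΔH = -160 kJ/mol

|ΔT| = |35.22 − 23.80| = 11.42 °C
|q_surr| = (335.1 × 4.02) × 11.42 = 1347.102 × 11.42 = 15380 J
n(Zn) = 6.28 / 65.38 = 0.09605 mol
Temperature rose, so q_rxn = −|q_surr| = -15.38 kJ
ΔH = q_rxn / n = -160.1 kJ/mol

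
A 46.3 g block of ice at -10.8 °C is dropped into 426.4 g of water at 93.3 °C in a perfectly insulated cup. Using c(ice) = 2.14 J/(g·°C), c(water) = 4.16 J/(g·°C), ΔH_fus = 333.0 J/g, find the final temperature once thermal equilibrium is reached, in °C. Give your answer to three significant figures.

T_f = 75.8 °C

Heat to bring ice to 0 °C and melt it: q₁ = 46.3×2.14×10.8 + 46.3×333.0 = 16488 J
Heat the water can supply cooling to 0 °C: 426.4×4.16×93.3 = 165498 J > q₁, so all ice melts.
Energy balance: 426.4×4.16×(93.3 − T) = 16488 + 46.3×4.16×(T − 0)
1773.824(93.3 − T) = 16488 + 192.608 T
165498 − 16488 = 1966.432 T
T = 149010 / 1966.432 = 75.78 °C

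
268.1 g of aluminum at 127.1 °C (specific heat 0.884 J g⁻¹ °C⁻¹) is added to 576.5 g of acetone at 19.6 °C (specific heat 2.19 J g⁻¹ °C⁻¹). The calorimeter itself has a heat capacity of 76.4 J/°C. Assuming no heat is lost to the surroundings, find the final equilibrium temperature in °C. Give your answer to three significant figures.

Heat lost by aluminum = heat gained by acetone + calorimeter.
(268.1)(0.884)(127.1 − T) = [(576.5)(2.19) + 76.4](T − 19.6)
237.0004 (127.1 − T) = 1338.935 (T − 19.6)
30123 − 237.0004 T = 1338.935 T − 26243
56366 = 1575.9354 T
T = 35.77 °C

T_f = 35.8 °C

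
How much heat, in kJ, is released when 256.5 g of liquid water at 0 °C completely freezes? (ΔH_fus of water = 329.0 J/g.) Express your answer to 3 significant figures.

q = m × ΔH_fus = 256.5 × 329.0 = 84390 J = 84.4 kJ

q = 84.4 kJ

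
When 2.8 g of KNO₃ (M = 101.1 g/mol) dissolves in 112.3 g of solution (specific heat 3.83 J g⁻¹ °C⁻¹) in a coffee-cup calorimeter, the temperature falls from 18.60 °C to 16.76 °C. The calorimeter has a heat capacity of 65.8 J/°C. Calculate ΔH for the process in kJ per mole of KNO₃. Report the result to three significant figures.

|ΔT| = |16.76 − 18.60| = 1.84 °C
|q_surr| = (112.3 × 3.83 + 65.8) × 1.84 = 495.909 × 1.84 = 912.5 J
n(KNO₃) = 2.8 / 101.1 = 0.02770 mol
Temperature fell, so q_rxn = +|q_surr| = 0.9125 kJ
ΔH = q_rxn / n = 32.94 kJ/mol

ΔH = 32.9 kJ/mol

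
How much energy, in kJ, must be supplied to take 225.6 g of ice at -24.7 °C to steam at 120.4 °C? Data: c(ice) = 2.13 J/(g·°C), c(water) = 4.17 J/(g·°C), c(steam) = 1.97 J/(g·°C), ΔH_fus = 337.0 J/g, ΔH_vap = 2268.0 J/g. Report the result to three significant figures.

q = 703 kJ

q1 (heat ice -24.7→0.0 °C): 225.6 × 2.13 × 24.7 = 11869 J
q2 (melt at 0 °C): 225.6 × 337.0 = 76027 J
q3 (heat water 0.0→100.0 °C): 225.6 × 4.17 × 100.0 = 94075 J
q4 (vaporize at 100 °C): 225.6 × 2268.0 = 511661 J
q5 (heat steam 100.0→120.4 °C): 225.6 × 1.97 × 20.4 = 9066 J
Total: 11869 + 76027 + 94075 + 511661 + 9066 = 702698 J = 703 kJ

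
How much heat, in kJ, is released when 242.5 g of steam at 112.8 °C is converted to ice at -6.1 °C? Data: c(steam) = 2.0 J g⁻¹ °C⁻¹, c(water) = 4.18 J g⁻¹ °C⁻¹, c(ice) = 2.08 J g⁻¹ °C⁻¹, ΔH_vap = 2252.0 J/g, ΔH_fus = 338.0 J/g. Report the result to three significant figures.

q1 (cool steam 112.8→100 °C): 242.5 × 2.0 × 12.8 = 6208 J
q2 (condense at 100 °C): 242.5 × 2252.0 = 546110 J
q3 (cool water 100→0 °C): 242.5 × 4.18 × 100.0 = 101365 J
q4 (freeze at 0 °C): 242.5 × 338.0 = 81965 J
q5 (cool ice 0→-6.1 °C): 242.5 × 2.08 × 6.1 = 3077 J
Total: 6208 + 546110 + 101365 + 81965 + 3077 = 738725 J = 739 kJ

q = 739 kJ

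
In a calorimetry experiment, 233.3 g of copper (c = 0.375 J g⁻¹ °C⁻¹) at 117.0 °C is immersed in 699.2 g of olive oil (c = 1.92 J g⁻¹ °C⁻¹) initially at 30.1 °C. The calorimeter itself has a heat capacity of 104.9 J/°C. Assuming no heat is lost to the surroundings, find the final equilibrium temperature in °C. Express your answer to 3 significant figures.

T_f = 35.1 °C

Heat lost by copper = heat gained by olive oil + calorimeter.
(233.3)(0.375)(117.0 − T) = [(699.2)(1.92) + 104.9](T − 30.1)
87.4875 (117.0 − T) = 1447.364 (T − 30.1)
10236 − 87.4875 T = 1447.364 T − 43566
53802 = 1534.8515 T
T = 35.05 °C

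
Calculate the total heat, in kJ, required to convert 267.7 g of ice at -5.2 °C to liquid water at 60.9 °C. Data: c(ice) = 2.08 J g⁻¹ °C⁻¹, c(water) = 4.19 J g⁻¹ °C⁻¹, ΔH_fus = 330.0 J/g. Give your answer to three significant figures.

q = 160 kJ

q1 (heat ice -5.2→0.0 °C): 267.7 × 2.08 × 5.2 = 2895 J
q2 (melt at 0 °C): 267.7 × 330.0 = 88341 J
q3 (heat water 0.0→60.9 °C): 267.7 × 4.19 × 60.9 = 68309 J
Total: 2895 + 88341 + 68309 = 159545 J = 160 kJ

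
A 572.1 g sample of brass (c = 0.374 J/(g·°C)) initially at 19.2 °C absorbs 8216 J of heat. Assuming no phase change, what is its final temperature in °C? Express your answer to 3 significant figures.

T_f = 57.6 °C

ΔT = q / (m c) = 8216 / (572.1 × 0.374) = 38.40 °C
T_f = 19.2 + 38.40 = 57.60 °C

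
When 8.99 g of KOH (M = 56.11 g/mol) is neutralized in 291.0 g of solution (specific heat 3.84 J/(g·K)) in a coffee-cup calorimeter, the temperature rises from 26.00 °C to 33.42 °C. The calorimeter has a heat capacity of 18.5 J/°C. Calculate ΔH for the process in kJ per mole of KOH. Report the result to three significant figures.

ΔH = -52.6 kJ/mol

|ΔT| = |33.42 − 26.00| = 7.42 °C
|q_surr| = (291.0 × 3.84 + 18.5) × 7.42 = 1135.94 × 7.42 = 8429 J
n(KOH) = 8.99 / 56.11 = 0.1602 mol
Temperature rose, so q_rxn = −|q_surr| = -8.429 kJ
ΔH = q_rxn / n = -52.62 kJ/mol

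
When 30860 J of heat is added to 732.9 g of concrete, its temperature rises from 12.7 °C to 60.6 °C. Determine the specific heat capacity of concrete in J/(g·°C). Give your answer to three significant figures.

c = q / (m ΔT) = 30860 / (732.9 × 47.9)
c = 30860 / 35105.91 = 0.879 J/(g·°C)

c = 0.879 J/(g·°C)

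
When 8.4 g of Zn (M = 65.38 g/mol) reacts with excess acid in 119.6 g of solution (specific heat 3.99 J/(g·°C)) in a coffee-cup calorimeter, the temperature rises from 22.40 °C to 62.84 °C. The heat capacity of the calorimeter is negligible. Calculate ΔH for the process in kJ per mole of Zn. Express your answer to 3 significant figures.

|ΔT| = |62.84 − 22.40| = 40.44 °C
|q_surr| = (119.6 × 3.99) × 40.44 = 477.204 × 40.44 = 19300 J
n(Zn) = 8.4 / 65.38 = 0.1285 mol
Temperature rose, so q_rxn = −|q_surr| = -19.30 kJ
ΔH = q_rxn / n = -150.2 kJ/mol

ΔH = -150 kJ/mol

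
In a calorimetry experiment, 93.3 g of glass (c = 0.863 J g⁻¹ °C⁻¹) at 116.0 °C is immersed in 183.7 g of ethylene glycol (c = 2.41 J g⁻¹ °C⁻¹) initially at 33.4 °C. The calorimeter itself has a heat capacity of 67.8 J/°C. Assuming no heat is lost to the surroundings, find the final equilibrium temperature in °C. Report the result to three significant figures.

T_f = 44.7 °C

Heat lost by glass = heat gained by ethylene glycol + calorimeter.
(93.3)(0.863)(116.0 − T) = [(183.7)(2.41) + 67.8](T − 33.4)
80.5179 (116.0 − T) = 510.517 (T − 33.4)
9340.1 − 80.5179 T = 510.517 T − 17051
26391.1 = 591.0349 T
T = 44.65 °C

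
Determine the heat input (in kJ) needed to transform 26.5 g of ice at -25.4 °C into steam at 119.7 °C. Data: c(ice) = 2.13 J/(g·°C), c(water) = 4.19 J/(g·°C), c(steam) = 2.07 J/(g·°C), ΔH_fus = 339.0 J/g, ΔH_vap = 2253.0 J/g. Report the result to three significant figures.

q1 (heat ice -25.4→0.0 °C): 26.5 × 2.13 × 25.4 = 1434 J
q2 (melt at 0 °C): 26.5 × 339.0 = 8984 J
q3 (heat water 0.0→100.0 °C): 26.5 × 4.19 × 100.0 = 11104 J
q4 (vaporize at 100 °C): 26.5 × 2253.0 = 59705 J
q5 (heat steam 100.0→119.7 °C): 26.5 × 2.07 × 19.7 = 1081 J
Total: 1434 + 8984 + 11104 + 59705 + 1081 = 82308 J = 82.3 kJ

q = 82.3 kJ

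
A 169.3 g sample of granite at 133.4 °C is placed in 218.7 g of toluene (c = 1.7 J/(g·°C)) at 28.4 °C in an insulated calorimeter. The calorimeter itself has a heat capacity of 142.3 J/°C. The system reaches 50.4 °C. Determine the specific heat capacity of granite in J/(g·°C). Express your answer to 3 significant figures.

q_gained = (218.7 × 1.7 + 142.3) × (50.4 − 28.4) = 11310 J
q_lost = 169.3 × c × (133.4 − 50.4) = 14051.9 c
Set equal: c = 11310 / 14051.9 = 0.805 J/(g·°C)

c = 0.805 J/(g·°C)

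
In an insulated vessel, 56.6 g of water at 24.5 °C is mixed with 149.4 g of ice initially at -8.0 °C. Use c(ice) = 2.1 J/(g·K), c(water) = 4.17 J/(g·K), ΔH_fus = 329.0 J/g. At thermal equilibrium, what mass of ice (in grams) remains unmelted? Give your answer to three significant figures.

m_ice remaining = 139 g

Heat to warm all ice to 0 °C: 149.4×2.1×8.0 = 2509.9 J
Heat released by water cooling to 0 °C: 56.6×4.17×24.5 = 5782.5 J
5782.5 J < 2509.9 + 149.4×329.0 = 51662.5 J, so not all ice melts; final T = 0 °C.
Heat left for melting: 5782.5 − 2509.9 = 3272.6 J
Mass melted = 3272.6 / 329.0 = 9.947 g
Ice remaining = 149.4 − 9.947 = 139.453 g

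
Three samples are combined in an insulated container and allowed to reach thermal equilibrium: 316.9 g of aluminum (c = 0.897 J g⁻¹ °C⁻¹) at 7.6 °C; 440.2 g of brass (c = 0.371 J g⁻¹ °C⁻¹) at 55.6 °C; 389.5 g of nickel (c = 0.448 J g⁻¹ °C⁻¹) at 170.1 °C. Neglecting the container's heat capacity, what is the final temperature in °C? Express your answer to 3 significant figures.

T_f = 65.8 °C

Σ mᵢcᵢ(T − Tᵢ) = 0  ⇒  T = Σ mᵢcᵢTᵢ / Σ mᵢcᵢ
Σ mᵢcᵢ = 316.9×0.897 + 440.2×0.371 + 389.5×0.448 = 622.0695
Σ mᵢcᵢTᵢ = 284.2593×7.6 + 163.3142×55.6 + 174.496×170.1 = 40922
T = 40922 / 622.0695 = 65.78 °C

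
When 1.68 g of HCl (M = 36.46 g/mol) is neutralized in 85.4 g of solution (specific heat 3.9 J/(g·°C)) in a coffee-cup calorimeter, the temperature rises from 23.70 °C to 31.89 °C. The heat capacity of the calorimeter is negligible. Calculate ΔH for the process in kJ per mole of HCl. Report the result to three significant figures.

ΔH = -59.2 kJ/mol

|ΔT| = |31.89 − 23.70| = 8.19 °C
|q_surr| = (85.4 × 3.9) × 8.19 = 333.06 × 8.19 = 2728 J
n(HCl) = 1.68 / 36.46 = 0.04608 mol
Temperature rose, so q_rxn = −|q_surr| = -2.728 kJ
ΔH = q_rxn / n = -59.20 kJ/mol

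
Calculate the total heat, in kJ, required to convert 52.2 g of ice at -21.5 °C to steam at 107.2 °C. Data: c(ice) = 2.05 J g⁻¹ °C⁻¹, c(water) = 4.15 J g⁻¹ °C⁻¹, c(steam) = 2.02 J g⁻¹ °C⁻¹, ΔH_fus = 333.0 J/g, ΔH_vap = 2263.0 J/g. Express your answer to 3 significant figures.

q1 (heat ice -21.5→0.0 °C): 52.2 × 2.05 × 21.5 = 2301 J
q2 (melt at 0 °C): 52.2 × 333.0 = 17383 J
q3 (heat water 0.0→100.0 °C): 52.2 × 4.15 × 100.0 = 21663 J
q4 (vaporize at 100 °C): 52.2 × 2263.0 = 118129 J
q5 (heat steam 100.0→107.2 °C): 52.2 × 2.02 × 7.2 = 759 J
Total: 2301 + 17383 + 21663 + 118129 + 759 = 160235 J = 160 kJ

q = 160 kJ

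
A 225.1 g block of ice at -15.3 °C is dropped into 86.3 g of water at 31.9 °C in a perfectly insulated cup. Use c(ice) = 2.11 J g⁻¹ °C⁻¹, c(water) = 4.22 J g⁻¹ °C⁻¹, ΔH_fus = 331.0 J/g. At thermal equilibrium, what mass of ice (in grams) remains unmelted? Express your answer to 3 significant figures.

m_ice remaining = 212 g

Heat to warm all ice to 0 °C: 225.1×2.11×15.3 = 7266.9 J
Heat released by water cooling to 0 °C: 86.3×4.22×31.9 = 11618 J
11618 J < 7266.9 + 225.1×331.0 = 81775.0 J, so not all ice melts; final T = 0 °C.
Heat left for melting: 11618 − 7266.9 = 4351.1 J
Mass melted = 4351.1 / 331.0 = 13.15 g
Ice remaining = 225.1 − 13.15 = 211.95 g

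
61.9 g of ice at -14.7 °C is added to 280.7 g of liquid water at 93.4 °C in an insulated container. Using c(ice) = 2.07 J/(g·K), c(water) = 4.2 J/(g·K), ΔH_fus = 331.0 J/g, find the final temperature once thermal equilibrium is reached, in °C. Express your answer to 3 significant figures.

T_f = 61.0 °C

Heat to bring ice to 0 °C and melt it: q₁ = 61.9×2.07×14.7 + 61.9×331.0 = 22372 J
Heat the water can supply cooling to 0 °C: 280.7×4.2×93.4 = 110113 J > q₁, so all ice melts.
Energy balance: 280.7×4.2×(93.4 − T) = 22372 + 61.9×4.2×(T − 0)
1178.94(93.4 − T) = 22372 + 259.98 T
110113 − 22372 = 1438.92 T
T = 87741 / 1438.92 = 60.98 °C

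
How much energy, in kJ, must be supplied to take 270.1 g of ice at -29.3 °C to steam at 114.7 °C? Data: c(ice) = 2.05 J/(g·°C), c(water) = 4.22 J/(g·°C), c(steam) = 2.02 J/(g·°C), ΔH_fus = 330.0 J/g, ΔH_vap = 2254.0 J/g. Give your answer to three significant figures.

q = 836 kJ

q1 (heat ice -29.3→0.0 °C): 270.1 × 2.05 × 29.3 = 16224 J
q2 (melt at 0 °C): 270.1 × 330.0 = 89133 J
q3 (heat water 0.0→100.0 °C): 270.1 × 4.22 × 100.0 = 113982 J
q4 (vaporize at 100 °C): 270.1 × 2254.0 = 608805 J
q5 (heat steam 100.0→114.7 °C): 270.1 × 2.02 × 14.7 = 8020 J
Total: 16224 + 89133 + 113982 + 608805 + 8020 = 836164 J = 836 kJ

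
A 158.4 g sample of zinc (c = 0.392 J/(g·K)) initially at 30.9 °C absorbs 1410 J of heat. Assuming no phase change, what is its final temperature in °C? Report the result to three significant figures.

ΔT = q / (m c) = 1410 / (158.4 × 0.392) = 22.71 °C
T_f = 30.9 + 22.71 = 53.61 °C

T_f = 53.6 °C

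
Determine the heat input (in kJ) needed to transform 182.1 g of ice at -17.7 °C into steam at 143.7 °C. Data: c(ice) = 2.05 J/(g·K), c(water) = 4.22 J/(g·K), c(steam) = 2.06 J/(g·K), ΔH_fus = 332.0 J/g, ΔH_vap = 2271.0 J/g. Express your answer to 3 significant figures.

q1 (heat ice -17.7→0.0 °C): 182.1 × 2.05 × 17.7 = 6607 J
q2 (melt at 0 °C): 182.1 × 332.0 = 60457 J
q3 (heat water 0.0→100.0 °C): 182.1 × 4.22 × 100.0 = 76846 J
q4 (vaporize at 100 °C): 182.1 × 2271.0 = 413549 J
q5 (heat steam 100.0→143.7 °C): 182.1 × 2.06 × 43.7 = 16393 J
Total: 6607 + 60457 + 76846 + 413549 + 16393 = 573852 J = 574 kJ

q = 574 kJ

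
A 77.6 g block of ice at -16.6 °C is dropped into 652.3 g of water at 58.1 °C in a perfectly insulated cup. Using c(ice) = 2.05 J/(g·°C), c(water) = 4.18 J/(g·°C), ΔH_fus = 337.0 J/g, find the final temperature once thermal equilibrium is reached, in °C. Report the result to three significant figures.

T_f = 42.5 °C

Heat to bring ice to 0 °C and melt it: q₁ = 77.6×2.05×16.6 + 77.6×337.0 = 28792 J
Heat the water can supply cooling to 0 °C: 652.3×4.18×58.1 = 158416 J > q₁, so all ice melts.
Energy balance: 652.3×4.18×(58.1 − T) = 28792 + 77.6×4.18×(T − 0)
2726.614(58.1 − T) = 28792 + 324.368 T
158416 − 28792 = 3050.982 T
T = 129624 / 3050.982 = 42.49 °C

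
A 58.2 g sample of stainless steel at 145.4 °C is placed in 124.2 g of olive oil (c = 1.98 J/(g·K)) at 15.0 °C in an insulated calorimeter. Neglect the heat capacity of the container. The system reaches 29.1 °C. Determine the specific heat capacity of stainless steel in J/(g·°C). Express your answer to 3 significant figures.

c = 0.512 J/(g·°C)

q_gained = (124.2 × 1.98) × (29.1 − 15.0) = 3467 J
q_lost = 58.2 × c × (145.4 − 29.1) = 6768.66 c
Set equal: c = 3467 / 6768.66 = 0.512 J/(g·°C)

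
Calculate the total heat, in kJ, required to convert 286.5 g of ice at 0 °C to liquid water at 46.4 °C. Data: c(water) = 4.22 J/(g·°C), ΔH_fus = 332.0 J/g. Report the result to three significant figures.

q = 151 kJ

q1 (melt at 0 °C): 286.5 × 332.0 = 95118 J
q2 (heat water 0.0→46.4 °C): 286.5 × 4.22 × 46.4 = 56099 J
Total: 95118 + 56099 = 151217 J = 151 kJ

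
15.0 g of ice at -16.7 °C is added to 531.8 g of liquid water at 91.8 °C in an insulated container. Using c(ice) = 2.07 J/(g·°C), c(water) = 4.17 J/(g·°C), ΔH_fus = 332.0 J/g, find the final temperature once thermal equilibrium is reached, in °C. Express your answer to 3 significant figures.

T_f = 86.9 °C

Heat to bring ice to 0 °C and melt it: q₁ = 15.0×2.07×16.7 + 15.0×332.0 = 5498.5 J
Heat the water can supply cooling to 0 °C: 531.8×4.17×91.8 = 203576 J > q₁, so all ice melts.
Energy balance: 531.8×4.17×(91.8 − T) = 5498.5 + 15.0×4.17×(T − 0)
2217.606(91.8 − T) = 5498.5 + 62.55 T
203576 − 5498.5 = 2280.156 T
T = 198077.5 / 2280.156 = 86.87 °C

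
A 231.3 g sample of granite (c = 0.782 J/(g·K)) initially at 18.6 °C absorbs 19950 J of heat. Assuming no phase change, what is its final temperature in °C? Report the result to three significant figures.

T_f = 129 °C

ΔT = q / (m c) = 19950 / (231.3 × 0.782) = 110.3 °C
T_f = 18.6 + 110.3 = 128.9 °C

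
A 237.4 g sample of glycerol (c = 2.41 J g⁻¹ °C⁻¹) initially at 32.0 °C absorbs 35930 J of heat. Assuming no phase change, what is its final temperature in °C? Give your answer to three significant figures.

T_f = 94.8 °C

ΔT = q / (m c) = 35930 / (237.4 × 2.41) = 62.80 °C
T_f = 32.0 + 62.80 = 94.80 °C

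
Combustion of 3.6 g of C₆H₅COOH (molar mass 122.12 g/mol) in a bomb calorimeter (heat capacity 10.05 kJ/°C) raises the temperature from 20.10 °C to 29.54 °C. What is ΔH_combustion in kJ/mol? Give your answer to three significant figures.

ΔH = -3220 kJ/mol

ΔT = 29.54 − 20.10 = 9.44 °C
q_cal = C_cal × ΔT = 10.05 × 9.44 = 94.872 kJ
n = 3.6 / 122.12 = 0.02948 mol
q_rxn = −q_cal = -94.872 kJ
ΔH = -94.872 / 0.02948 = -3218 kJ/mol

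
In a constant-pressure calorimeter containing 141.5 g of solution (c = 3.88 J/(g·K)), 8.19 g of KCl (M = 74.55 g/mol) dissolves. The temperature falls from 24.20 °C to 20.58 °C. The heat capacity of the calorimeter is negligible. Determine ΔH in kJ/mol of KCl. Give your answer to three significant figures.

|ΔT| = |20.58 − 24.20| = 3.62 °C
|q_surr| = (141.5 × 3.88) × 3.62 = 549.02 × 3.62 = 1987 J
n(KCl) = 8.19 / 74.55 = 0.1099 mol
Temperature fell, so q_rxn = +|q_surr| = 1.987 kJ
ΔH = q_rxn / n = 18.08 kJ/mol

ΔH = 18.1 kJ/mol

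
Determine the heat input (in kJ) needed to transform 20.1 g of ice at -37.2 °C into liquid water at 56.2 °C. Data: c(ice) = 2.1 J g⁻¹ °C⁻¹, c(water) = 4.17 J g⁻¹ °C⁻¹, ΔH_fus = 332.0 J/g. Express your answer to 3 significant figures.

q1 (heat ice -37.2→0.0 °C): 20.1 × 2.1 × 37.2 = 1570 J
q2 (melt at 0 °C): 20.1 × 332.0 = 6673 J
q3 (heat water 0.0→56.2 °C): 20.1 × 4.17 × 56.2 = 4711 J
Total: 1570 + 6673 + 4711 = 12954 J = 13.0 kJ

q = 13.0 kJ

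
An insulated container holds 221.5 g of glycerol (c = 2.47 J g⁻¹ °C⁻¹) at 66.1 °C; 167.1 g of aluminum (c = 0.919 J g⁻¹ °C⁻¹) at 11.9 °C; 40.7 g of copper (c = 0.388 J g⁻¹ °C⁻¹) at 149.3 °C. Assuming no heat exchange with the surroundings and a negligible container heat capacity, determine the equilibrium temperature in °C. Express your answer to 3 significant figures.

Σ mᵢcᵢ(T − Tᵢ) = 0  ⇒  T = Σ mᵢcᵢTᵢ / Σ mᵢcᵢ
Σ mᵢcᵢ = 221.5×2.47 + 167.1×0.919 + 40.7×0.388 = 716.4615
Σ mᵢcᵢTᵢ = 547.105×66.1 + 153.5649×11.9 + 15.7916×149.3 = 40349
T = 40349 / 716.4615 = 56.32 °C

T_f = 56.3 °C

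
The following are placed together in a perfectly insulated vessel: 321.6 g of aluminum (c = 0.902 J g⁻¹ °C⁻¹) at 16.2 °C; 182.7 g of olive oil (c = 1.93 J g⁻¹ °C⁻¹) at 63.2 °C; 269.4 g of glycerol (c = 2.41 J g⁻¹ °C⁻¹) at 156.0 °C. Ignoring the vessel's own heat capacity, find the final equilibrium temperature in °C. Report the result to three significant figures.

T_f = 99.3 °C

Σ mᵢcᵢ(T − Tᵢ) = 0  ⇒  T = Σ mᵢcᵢTᵢ / Σ mᵢcᵢ
Σ mᵢcᵢ = 321.6×0.902 + 182.7×1.93 + 269.4×2.41 = 1291.9482
Σ mᵢcᵢTᵢ = 290.0832×16.2 + 352.611×63.2 + 649.254×156.0 = 128270
T = 128270 / 1291.9482 = 99.28 °C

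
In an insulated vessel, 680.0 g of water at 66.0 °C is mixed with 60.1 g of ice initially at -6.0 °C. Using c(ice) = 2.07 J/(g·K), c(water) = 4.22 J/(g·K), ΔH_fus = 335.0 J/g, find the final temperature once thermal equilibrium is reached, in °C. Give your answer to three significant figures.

T_f = 54.0 °C

Heat to bring ice to 0 °C and melt it: q₁ = 60.1×2.07×6.0 + 60.1×335.0 = 20880 J
Heat the water can supply cooling to 0 °C: 680.0×4.22×66.0 = 189394 J > q₁, so all ice melts.
Energy balance: 680.0×4.22×(66.0 − T) = 20880 + 60.1×4.22×(T − 0)
2869.6(66.0 − T) = 20880 + 253.622 T
189394 − 20880 = 3123.222 T
T = 168514 / 3123.222 = 53.96 °C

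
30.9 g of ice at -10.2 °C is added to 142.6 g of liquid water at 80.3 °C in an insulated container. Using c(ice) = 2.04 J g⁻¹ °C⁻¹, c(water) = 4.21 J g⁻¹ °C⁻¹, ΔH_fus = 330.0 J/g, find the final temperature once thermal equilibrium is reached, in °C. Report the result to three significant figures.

Heat to bring ice to 0 °C and melt it: q₁ = 30.9×2.04×10.2 + 30.9×330.0 = 10840 J
Heat the water can supply cooling to 0 °C: 142.6×4.21×80.3 = 48207.8 J > q₁, so all ice melts.
Energy balance: 142.6×4.21×(80.3 − T) = 10840 + 30.9×4.21×(T − 0)
600.346(80.3 − T) = 10840 + 130.089 T
48207.8 − 10840 = 730.435 T
T = 37367.8 / 730.435 = 51.16 °C

T_f = 51.2 °C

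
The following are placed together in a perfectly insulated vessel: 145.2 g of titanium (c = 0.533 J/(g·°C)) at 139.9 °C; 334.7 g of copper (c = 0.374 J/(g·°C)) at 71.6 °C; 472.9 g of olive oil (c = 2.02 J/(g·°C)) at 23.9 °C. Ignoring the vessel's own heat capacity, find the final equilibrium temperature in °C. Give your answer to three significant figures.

Σ mᵢcᵢ(T − Tᵢ) = 0  ⇒  T = Σ mᵢcᵢTᵢ / Σ mᵢcᵢ
Σ mᵢcᵢ = 145.2×0.533 + 334.7×0.374 + 472.9×2.02 = 1157.8274
Σ mᵢcᵢTᵢ = 77.3916×139.9 + 125.1778×71.6 + 955.258×23.9 = 42620
T = 42620 / 1157.8274 = 36.81 °C

T_f = 36.8 °C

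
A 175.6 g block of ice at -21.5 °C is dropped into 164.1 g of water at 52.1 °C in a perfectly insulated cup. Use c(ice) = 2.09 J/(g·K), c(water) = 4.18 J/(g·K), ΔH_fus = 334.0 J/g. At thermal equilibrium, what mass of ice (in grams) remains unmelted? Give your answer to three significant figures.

Heat to warm all ice to 0 °C: 175.6×2.09×21.5 = 7890.6 J
Heat released by water cooling to 0 °C: 164.1×4.18×52.1 = 35737 J
35737 J < 7890.6 + 175.6×334.0 = 66541.0 J, so not all ice melts; final T = 0 °C.
Heat left for melting: 35737 − 7890.6 = 27846.4 J
Mass melted = 27846.4 / 334.0 = 83.37 g
Ice remaining = 175.6 − 83.37 = 92.23 g

m_ice remaining = 92.2 g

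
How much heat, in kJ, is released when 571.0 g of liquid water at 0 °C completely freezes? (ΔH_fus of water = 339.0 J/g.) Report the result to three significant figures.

q = 194 kJ

q = m × ΔH_fus = 571.0 × 339.0 = 193600 J = 194 kJ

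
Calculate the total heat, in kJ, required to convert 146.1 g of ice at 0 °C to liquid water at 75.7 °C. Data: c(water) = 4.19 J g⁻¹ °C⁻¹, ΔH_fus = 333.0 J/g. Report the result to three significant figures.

q = 95.0 kJ

q1 (melt at 0 °C): 146.1 × 333.0 = 48651 J
q2 (heat water 0.0→75.7 °C): 146.1 × 4.19 × 75.7 = 46340 J
Total: 48651 + 46340 = 94991 J = 95.0 kJ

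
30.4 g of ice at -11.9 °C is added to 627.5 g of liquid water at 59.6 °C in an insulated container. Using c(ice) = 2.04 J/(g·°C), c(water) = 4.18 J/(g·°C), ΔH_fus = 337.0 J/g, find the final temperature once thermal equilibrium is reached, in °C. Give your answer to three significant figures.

Heat to bring ice to 0 °C and melt it: q₁ = 30.4×2.04×11.9 + 30.4×337.0 = 10983 J
Heat the water can supply cooling to 0 °C: 627.5×4.18×59.6 = 156328 J > q₁, so all ice melts.
Energy balance: 627.5×4.18×(59.6 − T) = 10983 + 30.4×4.18×(T − 0)
2622.95(59.6 − T) = 10983 + 127.072 T
156328 − 10983 = 2750.022 T
T = 145345 / 2750.022 = 52.85 °C

T_f = 52.9 °C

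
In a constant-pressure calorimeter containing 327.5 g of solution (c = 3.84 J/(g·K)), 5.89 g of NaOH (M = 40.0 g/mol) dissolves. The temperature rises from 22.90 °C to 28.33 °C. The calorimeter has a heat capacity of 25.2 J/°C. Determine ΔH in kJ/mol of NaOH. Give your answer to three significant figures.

ΔH = -47.3 kJ/mol

|ΔT| = |28.33 − 22.90| = 5.43 °C
|q_surr| = (327.5 × 3.84 + 25.2) × 5.43 = 1282.8 × 5.43 = 6966 J
n(NaOH) = 5.89 / 40.0 = 0.1473 mol
Temperature rose, so q_rxn = −|q_surr| = -6.966 kJ
ΔH = q_rxn / n = -47.29 kJ/mol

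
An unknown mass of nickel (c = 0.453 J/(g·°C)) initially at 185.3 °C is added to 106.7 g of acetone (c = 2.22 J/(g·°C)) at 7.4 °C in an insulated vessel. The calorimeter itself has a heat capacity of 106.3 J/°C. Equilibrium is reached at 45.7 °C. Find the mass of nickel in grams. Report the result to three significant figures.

m = 208 g

q_gained = (106.7 × 2.22 + 106.3) × (45.7 − 7.4) = 13140 J
q_lost = m × 0.453 × (185.3 − 45.7) = 63.2388 m
m = 13140 / 63.2388 = 208 g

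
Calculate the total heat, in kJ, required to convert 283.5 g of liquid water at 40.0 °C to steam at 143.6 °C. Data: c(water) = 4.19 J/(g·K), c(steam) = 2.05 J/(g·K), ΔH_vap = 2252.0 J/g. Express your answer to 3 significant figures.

q = 735 kJ

q1 (heat water 40.0→100.0 °C): 283.5 × 4.19 × 60.0 = 71272 J
q2 (vaporize at 100 °C): 283.5 × 2252.0 = 638442 J
q3 (heat steam 100.0→143.6 °C): 283.5 × 2.05 × 43.6 = 25339 J
Total: 71272 + 638442 + 25339 = 735053 J = 735 kJ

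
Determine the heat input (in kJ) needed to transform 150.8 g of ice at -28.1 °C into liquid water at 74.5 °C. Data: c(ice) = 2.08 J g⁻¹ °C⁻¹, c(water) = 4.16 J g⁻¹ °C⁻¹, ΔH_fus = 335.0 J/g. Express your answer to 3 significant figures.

q1 (heat ice -28.1→0.0 °C): 150.8 × 2.08 × 28.1 = 8814 J
q2 (melt at 0 °C): 150.8 × 335.0 = 50518 J
q3 (heat water 0.0→74.5 °C): 150.8 × 4.16 × 74.5 = 46736 J
Total: 8814 + 50518 + 46736 = 106068 J = 106 kJ

q = 106 kJ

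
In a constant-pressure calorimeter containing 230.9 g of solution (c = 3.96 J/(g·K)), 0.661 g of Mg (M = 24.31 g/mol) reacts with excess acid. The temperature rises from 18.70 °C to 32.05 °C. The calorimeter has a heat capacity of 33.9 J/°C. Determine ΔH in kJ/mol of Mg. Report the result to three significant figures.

|ΔT| = |32.05 − 18.70| = 13.35 °C
|q_surr| = (230.9 × 3.96 + 33.9) × 13.35 = 948.264 × 13.35 = 12660 J
n(Mg) = 0.661 / 24.31 = 0.02719 mol
Temperature rose, so q_rxn = −|q_surr| = -12.66 kJ
ΔH = q_rxn / n = -465.6 kJ/mol

ΔH = -466 kJ/mol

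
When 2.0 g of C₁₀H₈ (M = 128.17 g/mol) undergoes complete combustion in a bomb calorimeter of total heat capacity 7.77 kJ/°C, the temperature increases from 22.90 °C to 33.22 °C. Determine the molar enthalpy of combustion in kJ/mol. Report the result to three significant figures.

ΔT = 33.22 − 22.90 = 10.32 °C
q_cal = C_cal × ΔT = 7.77 × 10.32 = 80.1864 kJ
n = 2.0 / 128.17 = 0.01560 mol
q_rxn = −q_cal = -80.1864 kJ
ΔH = -80.1864 / 0.01560 = -5140 kJ/mol

ΔH = -5140 kJ/mol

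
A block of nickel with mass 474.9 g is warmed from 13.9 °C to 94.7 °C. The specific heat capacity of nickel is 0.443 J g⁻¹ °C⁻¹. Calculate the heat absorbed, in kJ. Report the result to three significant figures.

q = 17.0 kJ

q = m c ΔT = 474.9 × 0.443 × (94.7 − 13.9)
q = 474.9 × 0.443 × 80.8 = 17000 J = 17.0 kJ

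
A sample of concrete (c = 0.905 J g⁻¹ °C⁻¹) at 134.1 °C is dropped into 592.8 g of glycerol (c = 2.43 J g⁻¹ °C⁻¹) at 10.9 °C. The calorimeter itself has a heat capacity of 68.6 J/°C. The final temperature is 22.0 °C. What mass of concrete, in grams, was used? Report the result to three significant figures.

m = 165 g

q_gained = (592.8 × 2.43 + 68.6) × (22.0 − 10.9) = 16750 J
q_lost = m × 0.905 × (134.1 − 22.0) = 101.4505 m
m = 16750 / 101.4505 = 165 g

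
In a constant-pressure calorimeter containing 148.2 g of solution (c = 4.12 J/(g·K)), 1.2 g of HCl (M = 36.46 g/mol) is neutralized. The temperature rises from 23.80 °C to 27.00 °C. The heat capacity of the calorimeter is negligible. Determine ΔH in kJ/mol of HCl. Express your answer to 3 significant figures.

|ΔT| = |27.00 − 23.80| = 3.20 °C
|q_surr| = (148.2 × 4.12) × 3.20 = 610.584 × 3.20 = 1954 J
n(HCl) = 1.2 / 36.46 = 0.03291 mol
Temperature rose, so q_rxn = −|q_surr| = -1.954 kJ
ΔH = q_rxn / n = -59.37 kJ/mol

ΔH = -59.4 kJ/mol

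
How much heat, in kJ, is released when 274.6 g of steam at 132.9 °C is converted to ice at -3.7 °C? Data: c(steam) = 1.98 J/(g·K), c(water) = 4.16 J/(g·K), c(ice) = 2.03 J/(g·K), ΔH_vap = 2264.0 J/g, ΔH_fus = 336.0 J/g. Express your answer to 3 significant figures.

q1 (cool steam 132.9→100 °C): 274.6 × 1.98 × 32.9 = 17888 J
q2 (condense at 100 °C): 274.6 × 2264.0 = 621694 J
q3 (cool water 100→0 °C): 274.6 × 4.16 × 100.0 = 114234 J
q4 (freeze at 0 °C): 274.6 × 336.0 = 92266 J
q5 (cool ice 0→-3.7 °C): 274.6 × 2.03 × 3.7 = 2063 J
Total: 17888 + 621694 + 114234 + 92266 + 2063 = 848145 J = 848 kJ

q = 848 kJ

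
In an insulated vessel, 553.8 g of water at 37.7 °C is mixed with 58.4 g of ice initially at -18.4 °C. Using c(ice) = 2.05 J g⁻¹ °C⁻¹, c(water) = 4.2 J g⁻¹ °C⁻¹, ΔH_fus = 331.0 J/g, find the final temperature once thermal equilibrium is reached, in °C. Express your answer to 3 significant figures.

T_f = 25.7 °C

Heat to bring ice to 0 °C and melt it: q₁ = 58.4×2.05×18.4 + 58.4×331.0 = 21533 J
Heat the water can supply cooling to 0 °C: 553.8×4.2×37.7 = 87688.7 J > q₁, so all ice melts.
Energy balance: 553.8×4.2×(37.7 − T) = 21533 + 58.4×4.2×(T − 0)
2325.96(37.7 − T) = 21533 + 245.28 T
87688.7 − 21533 = 2571.24 T
T = 66155.7 / 2571.24 = 25.73 °C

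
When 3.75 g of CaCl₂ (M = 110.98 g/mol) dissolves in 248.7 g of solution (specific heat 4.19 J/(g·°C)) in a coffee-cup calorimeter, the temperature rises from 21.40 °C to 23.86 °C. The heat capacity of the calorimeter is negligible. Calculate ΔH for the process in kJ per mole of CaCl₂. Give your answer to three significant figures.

ΔH = -75.9 kJ/mol

|ΔT| = |23.86 − 21.40| = 2.46 °C
|q_surr| = (248.7 × 4.19) × 2.46 = 1042.053 × 2.46 = 2563 J
n(CaCl₂) = 3.75 / 110.98 = 0.03379 mol
Temperature rose, so q_rxn = −|q_surr| = -2.563 kJ
ΔH = q_rxn / n = -75.85 kJ/mol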